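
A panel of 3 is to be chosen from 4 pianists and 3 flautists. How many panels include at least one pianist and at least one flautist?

30

Total 3-person selections from all 7: C(7,3) = 35.
Subtract selections that omit an entire group: no pianists → C(3,3) = 1; no flautists → C(4,3) = 4.
Both groups omitted at once is impossible, so 35 − 5 = 30.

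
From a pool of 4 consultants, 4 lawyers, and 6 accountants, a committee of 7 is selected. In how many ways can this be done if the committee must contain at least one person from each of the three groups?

3184

Total 7-person selections from all 14: C(14,7) = 3432.
Subtract selections that omit an entire group: no consultants → C(10,7) = 120; no lawyers → C(10,7) = 120; no accountants → C(8,7) = 8.
Add back selections omitting two groups (i.e. drawn from a single group): C(4,7) + C(4,7) + C(6,7) = 0.
By inclusion–exclusion: 3432 − 248 + 0 = 3184.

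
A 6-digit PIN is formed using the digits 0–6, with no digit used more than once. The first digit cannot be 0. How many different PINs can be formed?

4320

The first digit has 7−1 = 6 choices (anything except 0).
The remaining 5 digits are filled from the other 6 symbols without repetition: 6 × 5 × 4 × 3 × 2 = 720.
Total: 6 × 720 = 4320.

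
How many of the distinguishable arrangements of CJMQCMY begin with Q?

180

With the first slot taken by Q, it remains to arrange the other 6 letters (CJMCMY).
Those 6 letters have C appearing twice and M appearing twice, giving (6)!/(2!·2!) = 180.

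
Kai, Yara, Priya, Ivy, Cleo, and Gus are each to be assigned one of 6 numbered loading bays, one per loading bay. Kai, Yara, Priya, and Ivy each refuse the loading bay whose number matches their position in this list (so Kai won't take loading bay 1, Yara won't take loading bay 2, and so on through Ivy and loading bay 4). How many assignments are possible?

362

Let Aᵢ (for 1 ≤ i ≤ 4) be the placements that put person i in their forbidden loading bay. Any j of these fix j positions, leaving (6−j)! ways to fill the rest, and there are C(4,j) ways to pick which j.
By inclusion–exclusion, the number of valid placements is Σ_{j=0}^{4} (−1)^j C(4,j)·(6−j)!.
Computing: 720 − 480 + 144 − 24 + 2 = 362.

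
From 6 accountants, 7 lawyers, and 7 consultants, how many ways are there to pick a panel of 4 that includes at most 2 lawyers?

Split by how many lawyers are chosen (0 through 2).
Sum: C(7,0)·C(13,4) + C(7,1)·C(13,3) + C(7,2)·C(13,2) = 715 + 2002 + 1638 = 4355.

4355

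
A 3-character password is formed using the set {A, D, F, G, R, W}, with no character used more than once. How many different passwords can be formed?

Choose and order 3 of the 6 symbols: the first character has 6 options, the next 5, then 4.
That product is 6 × 5 × 4 = 120.

120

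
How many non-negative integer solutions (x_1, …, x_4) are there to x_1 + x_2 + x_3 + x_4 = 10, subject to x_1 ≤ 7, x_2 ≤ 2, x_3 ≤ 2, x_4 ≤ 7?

61

Without the upper bounds there are C(13,3) = 286 ways to split 10 among 4 variables.
Subtract solutions that violate a single cap (substitute x_i' = x_i − (cap_i+1)): x_1 ≥ 8 gives C(5,3) = 10; x_2 ≥ 3 gives C(10,3) = 120; x_3 ≥ 3 gives C(10,3) = 120; x_4 ≥ 8 gives C(5,3) = 10. Together 260.
Add back pairs where two caps are both exceeded: 0 + 0 + 0 + 35 + 0 + 0 = 35.
By inclusion–exclusion the count is 286 − 260 + 35 = 61.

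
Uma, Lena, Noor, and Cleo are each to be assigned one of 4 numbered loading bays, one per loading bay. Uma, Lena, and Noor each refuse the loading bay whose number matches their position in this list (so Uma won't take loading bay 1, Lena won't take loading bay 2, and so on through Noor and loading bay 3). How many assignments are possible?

Let Aᵢ (for i ∈ {1, 2, 3}) be the placements that put person i in their forbidden loading bay. Any j of these fix j positions, leaving (4−j)! ways to fill the rest, and there are C(3,j) ways to pick which j.
By inclusion–exclusion, the number of valid placements is Σ_{j=0}^{3} (−1)^j C(3,j)·(4−j)!.
Computing: 24 − 18 + 6 − 1 = 11.

11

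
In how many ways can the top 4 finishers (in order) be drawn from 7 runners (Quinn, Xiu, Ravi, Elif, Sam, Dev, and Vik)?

This is an ordered selection of 4 from 7: P(7,4).
That gives 7 × 6 × 5 × 4 = 840.

840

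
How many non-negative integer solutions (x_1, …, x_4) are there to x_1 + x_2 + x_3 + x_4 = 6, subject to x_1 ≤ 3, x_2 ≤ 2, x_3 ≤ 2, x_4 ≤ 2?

Without the upper bounds there are C(9,3) = 84 ways to split 6 among 4 variables.
Subtract solutions that violate a single cap (substitute x_i' = x_i − (cap_i+1)): x_1 ≥ 4 gives C(5,3) = 10; x_2 ≥ 3 gives C(6,3) = 20; x_3 ≥ 3 gives C(6,3) = 20; x_4 ≥ 3 gives C(6,3) = 20. Together 70.
Add back pairs where two caps are both exceeded: 0 + 0 + 0 + 1 + 1 + 1 = 3.
By inclusion–exclusion the count is 84 − 70 + 3 = 17.

17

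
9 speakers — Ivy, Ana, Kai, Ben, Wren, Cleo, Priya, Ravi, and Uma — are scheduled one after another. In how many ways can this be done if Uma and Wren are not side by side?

Of the 9! = 362880 arrangements, those with Uma and Wren adjacent number 2 × 8! = 80640 (treat the pair as a block with 2 internal orders).
Complementary counting: 362880 − 80640 = 282240.

282240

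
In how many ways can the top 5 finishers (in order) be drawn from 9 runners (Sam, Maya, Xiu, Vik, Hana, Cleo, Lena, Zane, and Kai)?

There are 9 choices for 1st place, 8 for 2nd, and so on down to 5 for position 5.
That gives 9 × 8 × 7 × 6 × 5 = 15120.

15120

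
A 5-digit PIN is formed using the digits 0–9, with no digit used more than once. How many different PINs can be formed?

Choose and order 5 of the 10 symbols: the first digit has 10 options, the next 9, and so on down to 6.
That product is 10 × 9 × 8 × 7 × 6 = 30240.

30240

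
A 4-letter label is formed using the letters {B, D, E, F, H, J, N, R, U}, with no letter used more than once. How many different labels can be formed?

With no repetition, fill the 4 letters in order: 9 choices, then 8, down to 6.
That product is 9 × 8 × 7 × 6 = 3024.

3024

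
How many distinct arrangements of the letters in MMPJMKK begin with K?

With the first slot taken by K, it remains to arrange the other 6 letters (MMPJMK).
Those 6 letters have M appearing 3 times, giving (6)!/(3!) = 120.

120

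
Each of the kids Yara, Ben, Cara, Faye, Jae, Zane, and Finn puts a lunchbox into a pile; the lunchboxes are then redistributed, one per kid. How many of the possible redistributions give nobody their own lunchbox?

Count assignments avoiding every fixed point. For any j of the 7 kids fixed to their own lunchbox, the other 7−j can be arranged in (7−j)! ways.
By inclusion–exclusion this is Σ_{j=0}^{7} (−1)^j C(7,j)·(7−j)!.
Computing: 5040 − 5040 + 2520 − 840 + 210 − 42 + 7 − 1 = 1854.

1854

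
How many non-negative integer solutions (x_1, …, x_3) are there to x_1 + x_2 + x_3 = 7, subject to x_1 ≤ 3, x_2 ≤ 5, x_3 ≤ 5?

20

By stars and bars, unrestricted non-negative solutions to x_1+…+x_3 = 7 number C(7+2,2) = 36.
Subtract solutions that violate a single cap (substitute x_i' = x_i − (cap_i+1)): x_1 ≥ 4 gives C(5,2) = 10; x_2 ≥ 6 gives C(3,2) = 3; x_3 ≥ 6 gives C(3,2) = 3. Together 16.
No two caps can be exceeded simultaneously, so the pair terms are all 0.
By inclusion–exclusion the count is 36 − 16 + 0 = 20.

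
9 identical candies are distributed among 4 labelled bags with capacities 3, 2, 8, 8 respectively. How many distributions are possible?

88

Ignoring the caps, the number of non-negative solutions to x_1+…+x_4 = 9 is C(12,3) = 220.
Subtract solutions that violate a single cap (substitute x_i' = x_i − (cap_i+1)): x_1 ≥ 4 gives C(8,3) = 56; x_2 ≥ 3 gives C(9,3) = 84; x_3 ≥ 9 gives C(3,3) = 1; x_4 ≥ 9 gives C(3,3) = 1. Together 142.
Add back pairs where two caps are both exceeded: 10 + 0 + 0 + 0 + 0 + 0 = 10.
By inclusion–exclusion the count is 220 − 142 + 10 = 88.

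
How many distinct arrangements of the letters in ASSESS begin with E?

5

Fix E in the first position and arrange the remaining 5 letters.
Those 5 letters have S appearing 4 times, giving (5)!/(4!) = 5.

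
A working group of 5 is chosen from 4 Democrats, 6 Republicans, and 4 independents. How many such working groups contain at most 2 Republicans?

1316

Split by how many Republicans are chosen (0 through 2).
Sum: C(6,0)·C(8,5) + C(6,1)·C(8,4) + C(6,2)·C(8,3) = 56 + 420 + 840 = 1316.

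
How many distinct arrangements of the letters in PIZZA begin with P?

Fix P in the first position and arrange the remaining 4 letters.
Those 4 letters have Z appearing twice, giving (4)!/(2!) = 12.

12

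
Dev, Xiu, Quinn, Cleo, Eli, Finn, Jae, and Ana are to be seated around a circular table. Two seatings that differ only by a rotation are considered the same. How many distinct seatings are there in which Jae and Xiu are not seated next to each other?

3600

Without the restriction there are (7)! = 5040 seatings.
Those with Jae next to Xiu: fuse the pair into one unit and seat 7 units around a circle — 2·(6)! = 1440.
Subtracting, 5040 − 1440 = 3600.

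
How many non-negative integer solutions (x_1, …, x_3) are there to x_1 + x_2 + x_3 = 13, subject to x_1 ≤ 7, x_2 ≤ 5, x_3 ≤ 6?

By stars and bars, unrestricted non-negative solutions to x_1+…+x_3 = 13 number C(13+2,2) = 105.
Subtract solutions that violate a single cap (substitute x_i' = x_i − (cap_i+1)): x_1 ≥ 8 gives C(7,2) = 21; x_2 ≥ 6 gives C(9,2) = 36; x_3 ≥ 7 gives C(8,2) = 28. Together 85.
Add back pairs where two caps are both exceeded: 0 + 0 + 1 = 1.
By inclusion–exclusion the count is 105 − 85 + 1 = 21.

21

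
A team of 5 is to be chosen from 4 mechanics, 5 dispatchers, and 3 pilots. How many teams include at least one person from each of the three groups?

Total 5-person selections from all 12: C(12,5) = 792.
Subtract selections that omit an entire group: no mechanics → C(8,5) = 56; no dispatchers → C(7,5) = 21; no pilots → C(9,5) = 126.
Add back selections omitting two groups (i.e. drawn from a single group): C(4,5) + C(5,5) + C(3,5) = 1.
By inclusion–exclusion: 792 − 203 + 1 = 590.

590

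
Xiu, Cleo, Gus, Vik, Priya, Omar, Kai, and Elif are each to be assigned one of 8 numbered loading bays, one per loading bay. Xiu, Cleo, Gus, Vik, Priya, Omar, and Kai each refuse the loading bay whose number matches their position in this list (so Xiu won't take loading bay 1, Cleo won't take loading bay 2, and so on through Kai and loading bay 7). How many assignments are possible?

Let Aᵢ (for 1 ≤ i ≤ 7) be the placements that put person i in their forbidden loading bay. Any j of these fix j positions, leaving (8−j)! ways to fill the rest, and there are C(7,j) ways to pick which j.
By inclusion–exclusion, the number of valid placements is Σ_{j=0}^{7} (−1)^j C(7,j)·(8−j)!.
Computing: 40320 − 35280 + 15120 − 4200 + 840 − 126 + 14 − 1 = 16687.

16687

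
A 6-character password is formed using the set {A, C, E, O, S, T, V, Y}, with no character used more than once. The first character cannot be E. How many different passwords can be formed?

17640

The first character has 8−1 = 7 choices (anything except E).
The remaining 5 characters are filled from the other 7 symbols without repetition: 7 × 6 × 5 × 4 × 3 = 2520.
Total: 7 × 2520 = 17640.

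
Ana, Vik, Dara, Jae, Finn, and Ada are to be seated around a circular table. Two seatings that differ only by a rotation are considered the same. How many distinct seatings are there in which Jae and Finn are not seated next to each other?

72

Without the restriction there are (5)! = 120 seatings.
Seatings with Jae beside Finn: treat them as a block with 2 internal orders, giving 2 × (4)! = 48.
Subtracting, 120 − 48 = 72.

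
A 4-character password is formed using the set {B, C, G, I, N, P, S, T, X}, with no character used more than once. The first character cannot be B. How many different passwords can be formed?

The first character has 9−1 = 8 choices (anything except B).
The remaining 3 characters are filled from the other 8 symbols without repetition: 8 × 7 × 6 = 336.
Total: 8 × 336 = 2688.

2688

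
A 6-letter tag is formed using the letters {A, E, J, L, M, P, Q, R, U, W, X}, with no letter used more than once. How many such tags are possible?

332640

This is a permutation of 6 out of 11: P(11,6) = 11!/5!.
That product is 11 × 10 × 9 × 8 × 7 × 6 = 332640.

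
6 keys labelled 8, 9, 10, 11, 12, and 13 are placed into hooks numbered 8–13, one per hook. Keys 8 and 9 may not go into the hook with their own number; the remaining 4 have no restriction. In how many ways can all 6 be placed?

Let Aᵢ (for i ∈ {8, 9}) be the placements that put key i in its forbidden hook. Any j of these fix j positions, leaving (6−j)! ways to fill the rest, and there are C(2,j) ways to pick which j.
By inclusion–exclusion, the number of valid placements is Σ_{j=0}^{2} (−1)^j C(2,j)·(6−j)!.
Computing: 720 − 240 + 24 = 504.

504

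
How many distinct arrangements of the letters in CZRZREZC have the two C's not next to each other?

1260

Total arrangements of CZRZREZC: 8!/(3!·2!·2!) = 1680.
If the two C's are adjacent, glue them into one block, leaving 7 items to arrange: (7)!/(3!·2!) = 420 ways.
Subtracting, 1680 − 420 = 1260 arrangements keep the C's apart.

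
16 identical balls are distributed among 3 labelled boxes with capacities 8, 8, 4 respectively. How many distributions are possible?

By stars and bars, unrestricted non-negative solutions to x_1+…+x_3 = 16 number C(16+2,2) = 153.
Subtract solutions that violate a single cap (substitute x_i' = x_i − (cap_i+1)): x_1 ≥ 9 gives C(9,2) = 36; x_2 ≥ 9 gives C(9,2) = 36; x_3 ≥ 5 gives C(13,2) = 78. Together 150.
Add back pairs where two caps are both exceeded: 0 + 6 + 6 = 12.
By inclusion–exclusion the count is 153 − 150 + 12 = 15.

15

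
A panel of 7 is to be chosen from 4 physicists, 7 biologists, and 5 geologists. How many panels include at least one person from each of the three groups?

10283

Unrestricted: C(16,7) = 11440 ways to pick any 7 of the 16.
Selections missing a whole group: no physicists → C(12,7) = 792; no biologists → C(9,7) = 36; no geologists → C(11,7) = 330.
Add back selections omitting two groups (i.e. drawn from a single group): C(4,7) + C(7,7) + C(5,7) = 1.
By inclusion–exclusion: 11440 − 1158 + 1 = 10283.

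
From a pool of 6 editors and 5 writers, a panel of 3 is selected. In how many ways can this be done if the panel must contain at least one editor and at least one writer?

Unrestricted: C(11,3) = 165 ways to pick any 3 of the 11.
Subtract selections that omit an entire group: no editors → C(5,3) = 10; no writers → C(6,3) = 20.
Both groups omitted at once is impossible, so 165 − 30 = 135.

135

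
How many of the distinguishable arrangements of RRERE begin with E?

4

Fix E in the first position and arrange the remaining 4 letters.
Those 4 letters have R appearing 3 times, giving (4)!/(3!) = 4.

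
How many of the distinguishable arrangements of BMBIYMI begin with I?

With the first slot taken by I, it remains to arrange the other 6 letters (BMBYMI).
Those 6 letters have B appearing twice and M appearing twice, giving (6)!/(2!·2!) = 180.

180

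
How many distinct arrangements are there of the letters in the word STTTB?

20

STTTB has 5 letters with T appearing 3 times.
The number of distinct arrangements is 5!/(3!) = 120/6 = 20.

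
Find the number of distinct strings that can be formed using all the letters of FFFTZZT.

210

Letter multiplicities in FFFTZZT: F×3, T×2, Z×2.
So there are 7! / (3!·2!·2!) = 210 distinguishable arrangements.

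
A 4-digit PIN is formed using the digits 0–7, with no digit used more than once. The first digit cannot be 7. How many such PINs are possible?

The first digit has 8−1 = 7 choices (anything except 7).
The remaining 3 digits are filled from the other 7 symbols without repetition: 7 × 6 × 5 = 210.
Total: 7 × 210 = 1470.

1470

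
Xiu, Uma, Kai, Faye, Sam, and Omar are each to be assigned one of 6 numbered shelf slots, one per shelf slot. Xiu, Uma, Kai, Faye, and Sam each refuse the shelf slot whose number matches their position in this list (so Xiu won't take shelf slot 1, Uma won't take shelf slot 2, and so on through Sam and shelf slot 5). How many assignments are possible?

309

Let Aᵢ (for 1 ≤ i ≤ 5) be the placements that put person i in their forbidden shelf slot. Any j of these fix j positions, leaving (6−j)! ways to fill the rest, and there are C(5,j) ways to pick which j.
By inclusion–exclusion, the number of valid placements is Σ_{j=0}^{5} (−1)^j C(5,j)·(6−j)!.
Computing: 720 − 600 + 240 − 60 + 10 − 1 = 309.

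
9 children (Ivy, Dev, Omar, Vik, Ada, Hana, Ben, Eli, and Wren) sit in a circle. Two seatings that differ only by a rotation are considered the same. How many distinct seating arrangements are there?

40320

Around a circle, 9 distinct people have 9!/9 = (8)! = 40320 rotationally distinct seatings.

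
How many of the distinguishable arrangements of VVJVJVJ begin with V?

Fix V in the first position and arrange the remaining 6 letters.
Those 6 letters have J appearing 3 times and V appearing 3 times, giving (6)!/(3!·3!) = 20.

20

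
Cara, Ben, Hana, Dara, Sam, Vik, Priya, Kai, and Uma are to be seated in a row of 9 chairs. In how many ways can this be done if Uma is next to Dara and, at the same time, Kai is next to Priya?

20160

Treat {Uma,Dara} as one block (2 orders) and {Kai,Priya} as another (2 orders).
That leaves 7 units to arrange: 2 × 2 × 7! = 4 × 5040 = 20160.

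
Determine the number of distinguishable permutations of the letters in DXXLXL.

DXXLXL has 6 letters with L appearing twice and X appearing 3 times.
The number of distinct arrangements is 6!/(3!·2!) = 720/12 = 60.

60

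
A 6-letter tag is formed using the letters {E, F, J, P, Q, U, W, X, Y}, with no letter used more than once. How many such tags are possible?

Choose and order 6 of the 9 symbols: the first letter has 9 options, the next 8, and so on down to 4.
9 × 8 × 7 × 6 × 5 × 4 = 60480.

60480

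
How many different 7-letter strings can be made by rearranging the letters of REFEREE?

105

REFEREE has 7 letters with E appearing 4 times and R appearing twice.
Dividing 7! = 5040 by 4!·2! = 48 for the repeated letters gives 105.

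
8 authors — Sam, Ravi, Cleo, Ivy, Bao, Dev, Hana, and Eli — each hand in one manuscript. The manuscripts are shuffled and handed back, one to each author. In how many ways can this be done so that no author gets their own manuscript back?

Let Aᵢ be the assignments in which author i gets their own manuscript. We want the size of the complement of A₁∪…∪A_8.
By inclusion–exclusion this is Σ_{j=0}^{8} (−1)^j C(8,j)·(8−j)!.
Computing: 40320 − 40320 + 20160 − 6720 + 1680 − 336 + 56 − 8 + 1 = 14833.

14833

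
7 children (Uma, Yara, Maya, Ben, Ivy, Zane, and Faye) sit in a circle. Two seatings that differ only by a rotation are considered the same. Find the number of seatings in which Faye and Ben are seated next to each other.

Glue Faye and Ben into a block (2 internal orders). Seating 6 units around a circle gives (5)! arrangements.
So 2 × (5)! = 2 × 120 = 240.

240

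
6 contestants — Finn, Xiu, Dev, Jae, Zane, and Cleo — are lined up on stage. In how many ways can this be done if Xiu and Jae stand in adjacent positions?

Treat {Xiu, Jae} as a single unit. There are 5 units to order, and the pair itself can be ordered 2 ways.
So the count is 2·(5)! = 240.

240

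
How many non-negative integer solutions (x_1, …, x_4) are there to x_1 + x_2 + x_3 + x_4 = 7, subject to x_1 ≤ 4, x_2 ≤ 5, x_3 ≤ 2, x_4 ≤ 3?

Without the upper bounds there are C(10,3) = 120 ways to split 7 among 4 variables.
Subtract solutions that violate a single cap (substitute x_i' = x_i − (cap_i+1)): x_1 ≥ 5 gives C(5,3) = 10; x_2 ≥ 6 gives C(4,3) = 4; x_3 ≥ 3 gives C(7,3) = 35; x_4 ≥ 4 gives C(6,3) = 20. Together 69.
Add back pairs where two caps are both exceeded: 0 + 0 + 0 + 0 + 0 + 1 = 1.
By inclusion–exclusion the count is 120 − 69 + 1 = 52.

52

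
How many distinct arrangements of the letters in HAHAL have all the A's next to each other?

12

Treat the 2 copies of A as a single block. The multiset to arrange is then {AA, H, H, L}, 4 items in all.
That gives (4)!/(2!) = 12 arrangements.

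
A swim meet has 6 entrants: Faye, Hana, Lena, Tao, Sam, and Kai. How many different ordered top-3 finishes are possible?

This is an ordered selection of 3 from 6: P(6,3).
That gives 6 × 5 × 4 = 120.

120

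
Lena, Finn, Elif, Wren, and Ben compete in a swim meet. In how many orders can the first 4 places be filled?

This is an ordered selection of 4 from 5: P(5,4).
That gives 5 × 4 × 3 × 2 = 120.

120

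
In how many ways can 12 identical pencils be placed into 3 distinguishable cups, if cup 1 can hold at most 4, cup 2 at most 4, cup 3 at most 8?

15

Ignoring the caps, the number of non-negative solutions to x_1+…+x_3 = 12 is C(14,2) = 91.
Subtract solutions that violate a single cap (substitute x_i' = x_i − (cap_i+1)): x_1 ≥ 5 gives C(9,2) = 36; x_2 ≥ 5 gives C(9,2) = 36; x_3 ≥ 9 gives C(5,2) = 10. Together 82.
Add back pairs where two caps are both exceeded: 6 + 0 + 0 = 6.
By inclusion–exclusion the count is 91 − 82 + 6 = 15.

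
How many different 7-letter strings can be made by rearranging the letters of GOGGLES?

840

GOGGLES has 7 letters with G appearing 3 times.
So there are 7! / (3!) = 840 distinguishable arrangements.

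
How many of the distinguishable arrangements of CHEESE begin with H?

20

With the first slot taken by H, it remains to arrange the other 5 letters (CEESE).
Those 5 letters have E appearing 3 times, giving (5)!/(3!) = 20.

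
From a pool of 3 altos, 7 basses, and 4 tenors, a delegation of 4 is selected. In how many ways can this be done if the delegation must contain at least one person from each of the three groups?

Unrestricted: C(14,4) = 1001 ways to pick any 4 of the 14.
Selections missing a whole group: no altos → C(11,4) = 330; no basses → C(7,4) = 35; no tenors → C(10,4) = 210.
Add back selections omitting two groups (i.e. drawn from a single group): C(3,4) + C(7,4) + C(4,4) = 36.
By inclusion–exclusion: 1001 − 575 + 36 = 462.

462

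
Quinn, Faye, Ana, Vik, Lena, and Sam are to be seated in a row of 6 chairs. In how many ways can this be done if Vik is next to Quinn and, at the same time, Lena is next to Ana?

96

Treat {Vik,Quinn} as one block (2 orders) and {Lena,Ana} as another (2 orders).
That leaves 4 units to arrange: 2 × 2 × 4! = 4 × 24 = 96.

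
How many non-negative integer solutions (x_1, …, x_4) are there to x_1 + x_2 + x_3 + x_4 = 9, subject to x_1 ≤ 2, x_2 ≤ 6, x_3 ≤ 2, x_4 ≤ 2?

Without the upper bounds there are C(12,3) = 220 ways to split 9 among 4 variables.
Subtract solutions that violate a single cap (substitute x_i' = x_i − (cap_i+1)): x_1 ≥ 3 gives C(9,3) = 84; x_2 ≥ 7 gives C(5,3) = 10; x_3 ≥ 3 gives C(9,3) = 84; x_4 ≥ 3 gives C(9,3) = 84. Together 262.
Add back pairs where two caps are both exceeded: 0 + 20 + 20 + 0 + 0 + 20 = 60.
Subtract triples: 0 + 0 + 1 + 0 = 1.
By inclusion–exclusion the count is 220 − 262 + 60 − 1 = 17.

17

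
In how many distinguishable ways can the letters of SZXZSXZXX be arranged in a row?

Letter multiplicities in SZXZSXZXX: S×2, X×4, Z×3.
The number of distinct arrangements is 9!/(4!·3!·2!) = 362880/288 = 1260.

1260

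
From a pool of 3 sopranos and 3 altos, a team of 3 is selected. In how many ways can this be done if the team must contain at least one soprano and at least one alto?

18

Unrestricted: C(6,3) = 20 ways to pick any 3 of the 6.
Subtract selections that omit an entire group: no sopranos → C(3,3) = 1; no altos → C(3,3) = 1.
Both groups omitted at once is impossible, so 20 − 2 = 18.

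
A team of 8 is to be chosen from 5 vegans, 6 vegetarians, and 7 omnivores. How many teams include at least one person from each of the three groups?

Unrestricted: C(18,8) = 43758 ways to pick any 8 of the 18.
Subtract selections that omit an entire group: no vegans → C(13,8) = 1287; no vegetarians → C(12,8) = 495; no omnivores → C(11,8) = 165.
Add back selections omitting two groups (i.e. drawn from a single group): C(5,8) + C(6,8) + C(7,8) = 0.
By inclusion–exclusion: 43758 − 1947 + 0 = 41811.

41811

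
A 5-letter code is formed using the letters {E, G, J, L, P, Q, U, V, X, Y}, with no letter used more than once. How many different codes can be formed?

30240

This is a permutation of 5 out of 10: P(10,5) = 10!/5!.
That product is 10 × 9 × 8 × 7 × 6 = 30240.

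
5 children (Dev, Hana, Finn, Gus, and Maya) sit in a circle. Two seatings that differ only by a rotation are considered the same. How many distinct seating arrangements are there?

24

Around a circle, 5 distinct people have 5!/5 = (4)! = 24 rotationally distinct seatings.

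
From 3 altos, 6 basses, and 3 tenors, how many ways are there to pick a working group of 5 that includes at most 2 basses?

Split by how many basses are chosen (0 through 2).
Sum: C(6,0)·C(6,5) + C(6,1)·C(6,4) + C(6,2)·C(6,3) = 6 + 90 + 300 = 396.

396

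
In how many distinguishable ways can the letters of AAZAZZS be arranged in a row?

140

The 7 letters of AAZAZZS have repeats: A appearing 3 times and Z appearing 3 times.
The number of distinct arrangements is 7!/(3!·3!) = 5040/36 = 140.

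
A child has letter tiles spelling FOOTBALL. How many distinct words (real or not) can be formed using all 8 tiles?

10080

The 8 letters of FOOTBALL have repeats: L appearing twice and O appearing twice.
So there are 8! / (2!·2!) = 10080 distinguishable arrangements.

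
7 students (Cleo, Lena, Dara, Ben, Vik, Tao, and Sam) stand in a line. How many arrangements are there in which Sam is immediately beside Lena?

1440

Treat {Sam, Lena} as a single unit. There are 6 units to order, and the pair itself can be ordered 2 ways.
So the count is 2·(6)! = 1440.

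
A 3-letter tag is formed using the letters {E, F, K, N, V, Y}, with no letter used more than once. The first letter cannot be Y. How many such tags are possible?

The first letter has 6−1 = 5 choices (anything except Y).
The remaining 2 letters are filled from the other 5 symbols without repetition: 5 × 4 = 20.
Total: 5 × 20 = 100.

100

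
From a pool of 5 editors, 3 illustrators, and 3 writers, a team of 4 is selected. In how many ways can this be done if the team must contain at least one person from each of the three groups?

180

Total 4-person selections from all 11: C(11,4) = 330.
Subtract selections that omit an entire group: no editors → C(6,4) = 15; no illustrators → C(8,4) = 70; no writers → C(8,4) = 70.
Add back selections omitting two groups (i.e. drawn from a single group): C(5,4) + C(3,4) + C(3,4) = 5.
By inclusion–exclusion: 330 − 155 + 5 = 180.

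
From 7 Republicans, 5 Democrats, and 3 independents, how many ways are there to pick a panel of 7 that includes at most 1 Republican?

Split by how many Republicans are chosen (0 through 1).
Sum: C(7,0)·C(8,7) + C(7,1)·C(8,6) = 8 + 196 = 204.

204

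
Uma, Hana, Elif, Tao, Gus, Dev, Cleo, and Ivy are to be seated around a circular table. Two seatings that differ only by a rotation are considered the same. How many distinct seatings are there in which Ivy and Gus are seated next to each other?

1440

Glue Ivy and Gus into a block (2 internal orders). Seating 7 units around a circle gives (6)! arrangements.
So 2 × (6)! = 2 × 720 = 1440.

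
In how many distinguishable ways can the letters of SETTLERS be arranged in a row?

SETTLERS has 8 letters with E appearing twice, S appearing twice, and T appearing twice.
The number of distinct arrangements is 8!/(2!·2!·2!) = 40320/8 = 5040.

5040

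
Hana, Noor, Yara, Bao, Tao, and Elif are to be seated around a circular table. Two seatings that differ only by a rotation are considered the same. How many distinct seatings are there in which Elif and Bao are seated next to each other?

48

Treat {Elif, Bao} as one unit (2 internal orders) and seat the resulting 5 units around the table: (4)! circular arrangements.
So 2 × (4)! = 2 × 24 = 48.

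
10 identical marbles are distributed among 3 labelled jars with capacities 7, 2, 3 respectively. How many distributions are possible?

Without the upper bounds there are C(12,2) = 66 ways to split 10 among 3 jars.
Subtract solutions that violate a single cap (substitute x_i' = x_i − (cap_i+1)): x_1 ≥ 8 gives C(4,2) = 6; x_2 ≥ 3 gives C(9,2) = 36; x_3 ≥ 4 gives C(8,2) = 28. Together 70.
Add back pairs where two caps are both exceeded: 0 + 0 + 10 = 10.
By inclusion–exclusion the count is 66 − 70 + 10 = 6.

6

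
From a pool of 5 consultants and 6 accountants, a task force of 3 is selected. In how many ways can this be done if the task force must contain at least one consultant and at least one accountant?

135

Total 3-person selections from all 11: C(11,3) = 165.
Subtract selections that omit an entire group: no consultants → C(6,3) = 20; no accountants → C(5,3) = 10.
Both groups omitted at once is impossible, so 165 − 30 = 135.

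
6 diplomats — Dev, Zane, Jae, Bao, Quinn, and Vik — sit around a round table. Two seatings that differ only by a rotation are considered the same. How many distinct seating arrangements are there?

Around a circle, 6 distinct people have 6!/6 = (5)! = 120 rotationally distinct seatings.

120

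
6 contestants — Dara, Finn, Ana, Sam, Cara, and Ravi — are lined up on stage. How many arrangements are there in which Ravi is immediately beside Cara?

240

Place the 4 others and the Ravi-Cara pair as 5 objects in a line; the pair has 2 internal arrangements.
That gives 2 × 5! = 2 × 120 = 240.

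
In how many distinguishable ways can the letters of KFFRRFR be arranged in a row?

140

The 7 letters of KFFRRFR have repeats: F appearing 3 times and R appearing 3 times.
So there are 7! / (3!·3!) = 140 distinguishable arrangements.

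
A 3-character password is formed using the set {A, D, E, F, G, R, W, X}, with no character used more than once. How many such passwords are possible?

With no repetition, fill the 3 characters in order: 8 choices, then 7, down to 6.
8 × 7 × 6 = 336.

336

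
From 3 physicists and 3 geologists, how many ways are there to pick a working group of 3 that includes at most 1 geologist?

10

Split by how many geologists are chosen (0 through 1).
Sum: C(3,0)·C(3,3) + C(3,1)·C(3,2) = 1 + 9 = 10.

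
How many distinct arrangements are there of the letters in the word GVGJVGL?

420

The 7 letters of GVGJVGL have repeats: G appearing 3 times and V appearing twice.
The number of distinct arrangements is 7!/(3!·2!) = 5040/12 = 420.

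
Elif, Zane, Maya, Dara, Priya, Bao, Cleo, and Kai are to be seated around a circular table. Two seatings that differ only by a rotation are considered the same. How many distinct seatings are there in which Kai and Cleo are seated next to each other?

Treat {Kai, Cleo} as one unit (2 internal orders) and seat the resulting 7 units around the table: (6)! circular arrangements.
So 2 × (6)! = 2 × 720 = 1440.

1440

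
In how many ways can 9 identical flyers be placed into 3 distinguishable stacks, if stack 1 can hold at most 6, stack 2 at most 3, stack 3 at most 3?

By stars and bars, unrestricted non-negative solutions to x_1+…+x_3 = 9 number C(9+2,2) = 55.
Subtract solutions that violate a single cap (substitute x_i' = x_i − (cap_i+1)): x_1 ≥ 7 gives C(4,2) = 6; x_2 ≥ 4 gives C(7,2) = 21; x_3 ≥ 4 gives C(7,2) = 21. Together 48.
Add back pairs where two caps are both exceeded: 0 + 0 + 3 = 3.
By inclusion–exclusion the count is 55 − 48 + 3 = 10.

10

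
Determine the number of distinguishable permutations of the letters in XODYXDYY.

XODYXDYY has 8 letters with D appearing twice, X appearing twice, and Y appearing 3 times.
Dividing 8! = 40320 by 3!·2!·2! = 24 for the repeated letters gives 1680.

1680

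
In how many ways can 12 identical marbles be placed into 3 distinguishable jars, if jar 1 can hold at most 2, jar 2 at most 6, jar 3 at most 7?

9

Without the upper bounds there are C(14,2) = 91 ways to split 12 among 3 jars.
Subtract solutions that violate a single cap (substitute x_i' = x_i − (cap_i+1)): x_1 ≥ 3 gives C(11,2) = 55; x_2 ≥ 7 gives C(7,2) = 21; x_3 ≥ 8 gives C(6,2) = 15. Together 91.
Add back pairs where two caps are both exceeded: 6 + 3 + 0 = 9.
By inclusion–exclusion the count is 91 − 91 + 9 = 9.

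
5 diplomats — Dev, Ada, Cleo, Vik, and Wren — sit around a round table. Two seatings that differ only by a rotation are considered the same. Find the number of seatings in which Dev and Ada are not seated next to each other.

12

Without the restriction there are (4)! = 24 seatings.
Those with Dev next to Ada: fuse the pair into one unit and seat 4 units around a circle — 2·(3)! = 12.
Subtracting, 24 − 12 = 12.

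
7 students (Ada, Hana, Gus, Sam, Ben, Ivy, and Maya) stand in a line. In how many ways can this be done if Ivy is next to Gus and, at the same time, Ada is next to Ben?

Treat {Ivy,Gus} as one block (2 orders) and {Ada,Ben} as another (2 orders).
That leaves 5 units to arrange: 2 × 2 × 5! = 4 × 120 = 480.

480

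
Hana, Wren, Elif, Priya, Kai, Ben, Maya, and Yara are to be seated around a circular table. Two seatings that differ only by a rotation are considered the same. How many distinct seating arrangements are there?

5040

Fix one person's seat to break rotational symmetry; the remaining 7 people can be arranged in (7)! = 5040 ways.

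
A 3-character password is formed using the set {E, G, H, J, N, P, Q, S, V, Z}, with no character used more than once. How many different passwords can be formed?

720

This is a permutation of 3 out of 10: P(10,3) = 10!/7!.
That product is 10 × 9 × 8 = 720.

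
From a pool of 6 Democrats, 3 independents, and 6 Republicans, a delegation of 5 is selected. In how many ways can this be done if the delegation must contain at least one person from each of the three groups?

Unrestricted: C(15,5) = 3003 ways to pick any 5 of the 15.
Selections missing a whole group: no Democrats → C(9,5) = 126; no independents → C(12,5) = 792; no Republicans → C(9,5) = 126.
Add back selections omitting two groups (i.e. drawn from a single group): C(6,5) + C(3,5) + C(6,5) = 12.
By inclusion–exclusion: 3003 − 1044 + 12 = 1971.

1971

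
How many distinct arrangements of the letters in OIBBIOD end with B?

With the last slot taken by B, it remains to arrange the other 6 letters (OIBIOD).
Those 6 letters have I appearing twice and O appearing twice, giving (6)!/(2!·2!) = 180.

180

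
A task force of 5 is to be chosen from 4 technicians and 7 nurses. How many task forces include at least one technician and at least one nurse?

441

With no constraint there are C(11,5) = 462 possible selections.
Subtract selections that omit an entire group: no technicians → C(7,5) = 21; no nurses → C(4,5) = 0.
Both groups omitted at once is impossible, so 462 − 21 = 441.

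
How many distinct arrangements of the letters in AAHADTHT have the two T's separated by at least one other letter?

There are 8!/(3!·2!·2!) = 1680 arrangements of AAHADTHT in total.
Arrangements with the T's together: treat TT as one letter, giving (7)!/(3!·2!) = 420.
Subtracting, 1680 − 420 = 1260 arrangements keep the T's apart.

1260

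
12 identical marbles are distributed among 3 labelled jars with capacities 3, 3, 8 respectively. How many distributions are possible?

6

Ignoring the caps, the number of non-negative solutions to x_1+…+x_3 = 12 is C(14,2) = 91.
Subtract solutions that violate a single cap (substitute x_i' = x_i − (cap_i+1)): x_1 ≥ 4 gives C(10,2) = 45; x_2 ≥ 4 gives C(10,2) = 45; x_3 ≥ 9 gives C(5,2) = 10. Together 100.
Add back pairs where two caps are both exceeded: 15 + 0 + 0 = 15.
By inclusion–exclusion the count is 91 − 100 + 15 = 6.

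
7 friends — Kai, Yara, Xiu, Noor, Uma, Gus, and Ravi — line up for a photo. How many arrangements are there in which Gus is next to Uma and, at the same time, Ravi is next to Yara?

Treat {Gus,Uma} as one block (2 orders) and {Ravi,Yara} as another (2 orders).
That leaves 5 units to arrange: 2 × 2 × 5! = 4 × 120 = 480.

480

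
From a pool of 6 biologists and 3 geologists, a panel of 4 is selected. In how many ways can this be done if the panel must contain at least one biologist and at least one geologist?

Total 4-person selections from all 9: C(9,4) = 126.
Selections missing a whole group: no biologists → C(3,4) = 0; no geologists → C(6,4) = 15.
Both groups omitted at once is impossible, so 126 − 15 = 111.

111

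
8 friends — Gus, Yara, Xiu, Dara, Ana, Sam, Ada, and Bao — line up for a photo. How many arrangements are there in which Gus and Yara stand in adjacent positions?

10080

Place the 6 others and the Gus-Yara pair as 7 objects in a line; the pair has 2 internal arrangements.
So the count is 2·(7)! = 10080.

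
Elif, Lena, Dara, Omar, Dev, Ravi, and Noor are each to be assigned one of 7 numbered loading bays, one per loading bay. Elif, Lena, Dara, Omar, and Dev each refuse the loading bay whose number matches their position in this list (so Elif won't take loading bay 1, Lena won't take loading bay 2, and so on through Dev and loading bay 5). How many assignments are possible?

Let Aᵢ (for 1 ≤ i ≤ 5) be the placements that put person i in their forbidden loading bay. Any j of these fix j positions, leaving (7−j)! ways to fill the rest, and there are C(5,j) ways to pick which j.
By inclusion–exclusion, the number of valid placements is Σ_{j=0}^{5} (−1)^j C(5,j)·(7−j)!.
Computing: 5040 − 3600 + 1200 − 240 + 30 − 2 = 2428.

2428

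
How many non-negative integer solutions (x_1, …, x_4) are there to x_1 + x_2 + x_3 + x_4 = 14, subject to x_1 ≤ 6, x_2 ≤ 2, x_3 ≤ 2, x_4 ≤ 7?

18

Without the upper bounds there are C(17,3) = 680 ways to split 14 among 4 variables.
Subtract solutions that violate a single cap (substitute x_i' = x_i − (cap_i+1)): x_1 ≥ 7 gives C(10,3) = 120; x_2 ≥ 3 gives C(14,3) = 364; x_3 ≥ 3 gives C(14,3) = 364; x_4 ≥ 8 gives C(9,3) = 84. Together 932.
Add back pairs where two caps are both exceeded: 35 + 35 + 0 + 165 + 20 + 20 = 275.
Subtract triples: 4 + 0 + 0 + 1 = 5.
By inclusion–exclusion the count is 680 − 932 + 275 − 5 = 18.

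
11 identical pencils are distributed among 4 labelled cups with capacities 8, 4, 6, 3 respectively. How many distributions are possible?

126

Without the upper bounds there are C(14,3) = 364 ways to split 11 among 4 cups.
Subtract solutions that violate a single cap (substitute x_i' = x_i − (cap_i+1)): x_1 ≥ 9 gives C(5,3) = 10; x_2 ≥ 5 gives C(9,3) = 84; x_3 ≥ 7 gives C(7,3) = 35; x_4 ≥ 4 gives C(10,3) = 120. Together 249.
Add back pairs where two caps are both exceeded: 0 + 0 + 0 + 0 + 10 + 1 = 11.
By inclusion–exclusion the count is 364 − 249 + 11 = 126.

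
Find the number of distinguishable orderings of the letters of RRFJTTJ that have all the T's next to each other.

Treat the 2 copies of T as a single block. The multiset to arrange is then {TT, F, J, J, R, R}, 6 items in all.
That gives (6)!/(2!·2!) = 180 arrangements.

180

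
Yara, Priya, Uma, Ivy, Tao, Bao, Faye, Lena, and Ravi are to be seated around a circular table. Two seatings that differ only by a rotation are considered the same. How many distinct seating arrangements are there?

Fix one person's seat to break rotational symmetry; the remaining 8 people can be arranged in (8)! = 40320 ways.

40320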